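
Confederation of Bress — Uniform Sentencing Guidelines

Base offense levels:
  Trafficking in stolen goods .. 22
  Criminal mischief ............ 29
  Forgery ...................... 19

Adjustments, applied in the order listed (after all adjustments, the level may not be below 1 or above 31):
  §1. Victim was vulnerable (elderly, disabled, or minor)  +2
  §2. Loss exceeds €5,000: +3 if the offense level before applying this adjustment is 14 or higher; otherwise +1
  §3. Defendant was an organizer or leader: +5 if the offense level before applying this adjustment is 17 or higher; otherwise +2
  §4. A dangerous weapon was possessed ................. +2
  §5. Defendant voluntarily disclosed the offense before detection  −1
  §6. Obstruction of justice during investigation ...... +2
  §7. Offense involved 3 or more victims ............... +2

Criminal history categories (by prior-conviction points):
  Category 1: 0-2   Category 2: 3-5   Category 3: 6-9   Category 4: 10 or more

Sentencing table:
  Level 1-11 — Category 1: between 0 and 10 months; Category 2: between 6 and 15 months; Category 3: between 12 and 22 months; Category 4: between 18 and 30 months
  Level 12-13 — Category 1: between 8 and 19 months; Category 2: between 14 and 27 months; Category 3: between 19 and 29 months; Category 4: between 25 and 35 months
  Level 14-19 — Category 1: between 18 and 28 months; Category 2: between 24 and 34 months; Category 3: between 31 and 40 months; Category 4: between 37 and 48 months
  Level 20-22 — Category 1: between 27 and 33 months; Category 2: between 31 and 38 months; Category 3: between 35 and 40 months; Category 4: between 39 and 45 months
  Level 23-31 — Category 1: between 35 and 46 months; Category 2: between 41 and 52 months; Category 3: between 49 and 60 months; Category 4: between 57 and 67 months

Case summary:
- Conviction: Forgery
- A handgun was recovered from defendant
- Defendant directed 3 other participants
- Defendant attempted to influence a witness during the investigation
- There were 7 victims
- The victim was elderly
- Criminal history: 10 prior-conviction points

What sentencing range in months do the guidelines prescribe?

57-67 months

Base offense level for forgery: 19.
§1 applies: 19 + 2 = 21.
§3 applies (level before this adjustment is 21 ≥ 17, so +5): 21 + 5 = 26.
§4 applies: 26 + 2 = 28.
§6 applies: 28 + 2 = 30.
§7 applies: 30 + 2 = 32.
Level 32 exceeds the maximum of 31; capped at 31.
Final offense level: 31.
Criminal history: 10 prior points → Category 4 (10+).
Level 31 falls in the 23-31 band.
Grid: Level 23-31 × Category 4 = 57-67 months.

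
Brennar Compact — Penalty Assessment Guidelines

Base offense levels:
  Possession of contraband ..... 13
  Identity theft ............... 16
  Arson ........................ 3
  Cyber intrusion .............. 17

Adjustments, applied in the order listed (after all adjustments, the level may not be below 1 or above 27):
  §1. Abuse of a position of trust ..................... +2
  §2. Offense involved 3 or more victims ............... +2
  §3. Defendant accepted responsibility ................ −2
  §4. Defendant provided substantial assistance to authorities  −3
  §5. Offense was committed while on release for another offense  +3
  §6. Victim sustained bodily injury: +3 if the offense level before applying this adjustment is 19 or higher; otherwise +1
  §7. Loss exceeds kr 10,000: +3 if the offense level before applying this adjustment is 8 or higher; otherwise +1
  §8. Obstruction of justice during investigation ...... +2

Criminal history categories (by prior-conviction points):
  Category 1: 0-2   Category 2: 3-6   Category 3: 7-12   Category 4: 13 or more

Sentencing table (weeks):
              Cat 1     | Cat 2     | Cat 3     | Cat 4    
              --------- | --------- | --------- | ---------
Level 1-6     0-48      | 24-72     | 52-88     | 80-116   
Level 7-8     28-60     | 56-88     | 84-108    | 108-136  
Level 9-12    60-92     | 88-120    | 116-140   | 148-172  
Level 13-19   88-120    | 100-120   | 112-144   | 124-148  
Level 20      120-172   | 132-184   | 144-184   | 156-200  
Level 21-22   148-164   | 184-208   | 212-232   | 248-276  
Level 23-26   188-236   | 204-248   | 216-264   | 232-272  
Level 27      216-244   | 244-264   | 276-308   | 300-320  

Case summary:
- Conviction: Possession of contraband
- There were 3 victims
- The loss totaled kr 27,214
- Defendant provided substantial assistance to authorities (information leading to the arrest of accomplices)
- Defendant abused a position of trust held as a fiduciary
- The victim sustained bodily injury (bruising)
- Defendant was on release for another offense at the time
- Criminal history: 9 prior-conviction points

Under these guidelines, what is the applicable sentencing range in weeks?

212-232 weeks

Base offense level for possession of contraband: 13.
§1 applies: 13 + 2 = 15.
§2 applies: 15 + 2 = 17.
§3 does not apply.
§4 applies: 17 − 3 = 14.
§5 applies: 14 + 3 = 17.
§6 applies (level before this adjustment is 17 < 19, so +1): 17 + 1 = 18.
§7 applies (level before this adjustment is 18 ≥ 8, so +3): 18 + 3 = 21.
Final offense level: 21.
Criminal history: 9 prior points → Category 3 (7-12).
Level 21 falls in the 21-22 band.
Grid: Level 21-22 × Category 3 = 212-232 weeks.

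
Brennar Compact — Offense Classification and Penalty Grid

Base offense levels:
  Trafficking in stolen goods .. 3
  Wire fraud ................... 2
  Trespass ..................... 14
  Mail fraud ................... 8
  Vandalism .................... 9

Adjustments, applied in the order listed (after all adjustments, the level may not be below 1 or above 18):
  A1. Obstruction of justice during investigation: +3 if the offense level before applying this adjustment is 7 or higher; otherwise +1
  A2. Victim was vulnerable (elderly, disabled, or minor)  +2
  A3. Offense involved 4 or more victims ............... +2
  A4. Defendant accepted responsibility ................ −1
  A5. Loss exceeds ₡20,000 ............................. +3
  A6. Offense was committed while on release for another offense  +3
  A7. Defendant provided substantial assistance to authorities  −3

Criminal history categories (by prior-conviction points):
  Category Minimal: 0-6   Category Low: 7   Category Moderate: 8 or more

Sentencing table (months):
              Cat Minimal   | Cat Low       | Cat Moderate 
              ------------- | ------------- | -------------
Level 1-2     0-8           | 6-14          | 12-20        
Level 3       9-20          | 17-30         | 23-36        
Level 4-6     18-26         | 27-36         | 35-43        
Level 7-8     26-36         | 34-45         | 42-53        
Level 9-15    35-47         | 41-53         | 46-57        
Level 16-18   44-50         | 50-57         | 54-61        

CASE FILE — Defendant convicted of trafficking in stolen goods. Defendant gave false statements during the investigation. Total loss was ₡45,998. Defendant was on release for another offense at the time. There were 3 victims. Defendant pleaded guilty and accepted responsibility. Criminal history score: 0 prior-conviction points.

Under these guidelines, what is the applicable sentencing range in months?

35-47 months

Base offense level for trafficking in stolen goods: 3.
A1 applies (level before this adjustment is 3 < 7, so +1): 3 + 1 = 4.
A3 does not apply.
A4 applies: 4 − 1 = 3.
A5 applies: 3 + 3 = 6.
A6 applies: 6 + 3 = 9.
Final offense level: 9.
Criminal history: 0 prior points → Category Minimal (0-6).
Level 9 falls in the 9-15 band.
Grid: Level 9-15 × Category Minimal = 35-47 months.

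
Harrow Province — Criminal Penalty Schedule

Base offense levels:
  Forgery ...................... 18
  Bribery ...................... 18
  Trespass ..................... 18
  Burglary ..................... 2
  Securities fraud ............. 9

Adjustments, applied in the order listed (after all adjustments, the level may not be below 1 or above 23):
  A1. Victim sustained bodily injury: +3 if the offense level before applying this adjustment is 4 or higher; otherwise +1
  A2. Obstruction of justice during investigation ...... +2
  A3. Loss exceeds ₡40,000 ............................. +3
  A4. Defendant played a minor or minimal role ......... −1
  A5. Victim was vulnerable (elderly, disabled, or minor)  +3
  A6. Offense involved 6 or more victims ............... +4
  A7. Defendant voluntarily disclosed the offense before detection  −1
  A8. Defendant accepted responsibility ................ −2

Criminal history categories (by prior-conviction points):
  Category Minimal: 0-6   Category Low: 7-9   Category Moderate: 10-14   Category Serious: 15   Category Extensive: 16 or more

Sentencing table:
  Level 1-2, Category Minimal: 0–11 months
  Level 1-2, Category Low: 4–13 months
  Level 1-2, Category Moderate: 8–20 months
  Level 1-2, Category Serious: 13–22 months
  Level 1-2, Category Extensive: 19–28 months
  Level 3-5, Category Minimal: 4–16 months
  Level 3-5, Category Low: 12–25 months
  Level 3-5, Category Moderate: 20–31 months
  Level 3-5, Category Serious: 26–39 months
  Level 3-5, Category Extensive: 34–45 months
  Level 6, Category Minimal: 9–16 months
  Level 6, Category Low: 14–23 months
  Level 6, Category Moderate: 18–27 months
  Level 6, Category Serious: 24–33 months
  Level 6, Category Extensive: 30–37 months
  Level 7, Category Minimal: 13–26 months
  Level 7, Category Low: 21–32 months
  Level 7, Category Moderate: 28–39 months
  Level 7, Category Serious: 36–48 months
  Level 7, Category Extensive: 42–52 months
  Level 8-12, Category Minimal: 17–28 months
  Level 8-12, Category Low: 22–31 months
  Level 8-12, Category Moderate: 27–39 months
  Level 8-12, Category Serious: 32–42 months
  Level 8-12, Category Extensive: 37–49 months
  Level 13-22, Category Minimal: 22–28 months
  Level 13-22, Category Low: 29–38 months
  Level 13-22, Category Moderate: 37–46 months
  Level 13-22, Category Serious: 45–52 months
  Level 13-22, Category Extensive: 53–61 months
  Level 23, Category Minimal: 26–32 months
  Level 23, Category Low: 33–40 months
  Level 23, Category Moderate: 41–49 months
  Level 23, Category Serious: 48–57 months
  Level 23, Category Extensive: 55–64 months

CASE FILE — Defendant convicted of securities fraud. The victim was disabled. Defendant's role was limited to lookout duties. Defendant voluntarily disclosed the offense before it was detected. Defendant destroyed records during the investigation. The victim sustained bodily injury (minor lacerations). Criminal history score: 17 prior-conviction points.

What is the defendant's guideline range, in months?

53-61 months

Base offense level for securities fraud: 9.
A1 applies (level before this adjustment is 9 ≥ 4, so +3): 9 + 3 = 12.
A2 applies: 12 + 2 = 14.
A4 applies: 14 − 1 = 13.
A5 applies: 13 + 3 = 16.
A6 does not apply.
A7 applies: 16 − 1 = 15.
A8 does not apply.
Final offense level: 15.
Criminal history: 17 prior points → Category Extensive (16+).
Level 15 falls in the 13-22 band.
Grid: Level 13-22 × Category Extensive = 53-61 months.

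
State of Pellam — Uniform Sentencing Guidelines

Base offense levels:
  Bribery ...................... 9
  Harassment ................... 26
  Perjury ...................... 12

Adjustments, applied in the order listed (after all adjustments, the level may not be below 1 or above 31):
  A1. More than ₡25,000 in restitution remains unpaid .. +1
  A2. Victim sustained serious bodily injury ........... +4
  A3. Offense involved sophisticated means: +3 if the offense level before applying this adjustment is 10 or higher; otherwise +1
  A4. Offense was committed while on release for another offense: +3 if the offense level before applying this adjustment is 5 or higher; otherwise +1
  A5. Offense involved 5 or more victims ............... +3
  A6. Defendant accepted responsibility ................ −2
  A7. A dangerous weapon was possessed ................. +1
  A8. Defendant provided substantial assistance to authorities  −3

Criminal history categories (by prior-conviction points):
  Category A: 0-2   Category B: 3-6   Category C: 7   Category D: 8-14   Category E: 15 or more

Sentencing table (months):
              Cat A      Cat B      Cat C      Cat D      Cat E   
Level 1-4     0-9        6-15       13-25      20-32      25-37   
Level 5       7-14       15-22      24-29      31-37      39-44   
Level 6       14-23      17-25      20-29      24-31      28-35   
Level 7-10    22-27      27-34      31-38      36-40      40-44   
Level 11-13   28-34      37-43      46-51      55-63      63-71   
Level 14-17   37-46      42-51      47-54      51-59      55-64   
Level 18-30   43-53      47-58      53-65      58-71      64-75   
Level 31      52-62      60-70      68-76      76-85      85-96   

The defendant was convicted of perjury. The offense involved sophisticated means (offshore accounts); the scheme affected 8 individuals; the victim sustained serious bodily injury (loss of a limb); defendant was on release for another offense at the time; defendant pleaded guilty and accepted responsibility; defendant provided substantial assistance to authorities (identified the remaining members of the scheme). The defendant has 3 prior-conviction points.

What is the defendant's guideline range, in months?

47-58 months

Base offense level for perjury: 12.
A1 does not apply.
A2 applies: 12 + 4 = 16.
A3 applies (level before this adjustment is 16 ≥ 10, so +3): 16 + 3 = 19.
A4 applies (level before this adjustment is 19 ≥ 5, so +3): 19 + 3 = 22.
A5 applies: 22 + 3 = 25.
A6 applies: 25 − 2 = 23.
A7 does not apply.
A8 applies: 23 − 3 = 20.
Final offense level: 20.
Criminal history: 3 prior points → Category B (3-6).
Level 20 falls in the 18-30 band.
Grid: Level 18-30 × Category B = 47-58 months.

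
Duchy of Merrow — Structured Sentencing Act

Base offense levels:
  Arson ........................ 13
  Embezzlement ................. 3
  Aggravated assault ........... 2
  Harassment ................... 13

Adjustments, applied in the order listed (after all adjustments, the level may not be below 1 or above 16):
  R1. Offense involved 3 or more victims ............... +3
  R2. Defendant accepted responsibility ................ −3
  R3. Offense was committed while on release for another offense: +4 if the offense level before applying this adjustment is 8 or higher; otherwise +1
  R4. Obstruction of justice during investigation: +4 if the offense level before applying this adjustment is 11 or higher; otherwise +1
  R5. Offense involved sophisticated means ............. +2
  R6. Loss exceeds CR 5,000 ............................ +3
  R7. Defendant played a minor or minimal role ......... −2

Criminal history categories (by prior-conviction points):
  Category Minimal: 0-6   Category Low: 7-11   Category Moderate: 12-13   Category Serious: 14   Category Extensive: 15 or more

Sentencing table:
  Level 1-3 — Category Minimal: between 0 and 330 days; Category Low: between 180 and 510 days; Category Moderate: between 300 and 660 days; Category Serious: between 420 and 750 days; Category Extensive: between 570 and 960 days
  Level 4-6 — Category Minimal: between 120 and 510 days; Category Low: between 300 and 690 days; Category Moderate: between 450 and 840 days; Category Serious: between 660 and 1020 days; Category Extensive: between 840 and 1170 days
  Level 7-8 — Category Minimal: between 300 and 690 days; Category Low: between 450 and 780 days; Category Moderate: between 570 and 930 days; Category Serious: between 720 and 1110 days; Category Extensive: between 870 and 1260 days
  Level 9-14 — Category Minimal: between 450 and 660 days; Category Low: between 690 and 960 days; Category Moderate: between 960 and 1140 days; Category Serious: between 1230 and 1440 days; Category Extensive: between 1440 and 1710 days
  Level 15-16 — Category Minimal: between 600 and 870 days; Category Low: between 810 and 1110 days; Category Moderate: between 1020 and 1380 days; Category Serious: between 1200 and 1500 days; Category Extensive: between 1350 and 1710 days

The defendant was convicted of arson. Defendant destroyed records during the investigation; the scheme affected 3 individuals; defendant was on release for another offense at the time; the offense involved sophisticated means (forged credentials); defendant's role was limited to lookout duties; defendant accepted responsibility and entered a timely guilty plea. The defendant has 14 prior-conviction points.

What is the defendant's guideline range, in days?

Base offense level for arson: 13.
R1 applies: 13 + 3 = 16.
R2 applies: 16 − 3 = 13.
R3 applies (level before this adjustment is 13 ≥ 8, so +4): 13 + 4 = 17.
R4 applies (level before this adjustment is 17 ≥ 11, so +4): 17 + 4 = 21.
R5 applies: 21 + 2 = 23.
R6 does not apply.
R7 applies: 23 − 2 = 21.
Level 21 exceeds the maximum of 16; capped at 16.
Final offense level: 16.
Criminal history: 14 prior points → Category Serious (14).
Level 16 falls in the 15-16 band.
Grid: Level 15-16 × Category Serious = 1200-1500 days.

1200-1500 days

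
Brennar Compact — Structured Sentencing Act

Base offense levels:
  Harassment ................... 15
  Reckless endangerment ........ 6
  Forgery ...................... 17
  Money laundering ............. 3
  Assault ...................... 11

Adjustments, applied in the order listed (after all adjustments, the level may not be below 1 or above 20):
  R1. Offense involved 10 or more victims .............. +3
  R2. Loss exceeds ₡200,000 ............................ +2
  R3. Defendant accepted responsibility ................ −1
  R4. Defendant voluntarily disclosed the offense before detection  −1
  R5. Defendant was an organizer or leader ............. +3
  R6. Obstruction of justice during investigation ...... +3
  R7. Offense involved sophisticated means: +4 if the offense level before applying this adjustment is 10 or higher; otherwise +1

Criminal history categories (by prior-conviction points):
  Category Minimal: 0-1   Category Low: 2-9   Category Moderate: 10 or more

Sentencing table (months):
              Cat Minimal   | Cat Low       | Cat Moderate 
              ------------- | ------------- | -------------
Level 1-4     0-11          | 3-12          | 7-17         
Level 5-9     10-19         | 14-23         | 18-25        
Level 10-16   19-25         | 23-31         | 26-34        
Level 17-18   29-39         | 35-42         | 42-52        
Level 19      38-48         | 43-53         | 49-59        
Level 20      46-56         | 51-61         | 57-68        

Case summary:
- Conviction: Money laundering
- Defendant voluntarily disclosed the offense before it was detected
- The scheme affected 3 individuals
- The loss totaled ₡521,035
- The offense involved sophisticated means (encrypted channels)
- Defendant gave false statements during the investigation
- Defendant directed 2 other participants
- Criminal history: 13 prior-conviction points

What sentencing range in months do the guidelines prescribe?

Base offense level for money laundering: 3.
R2 applies: 3 + 2 = 5.
R3 does not apply.
R4 applies: 5 − 1 = 4.
R5 applies: 4 + 3 = 7.
R6 applies: 7 + 3 = 10.
R7 applies (level before this adjustment is 10 ≥ 10, so +4): 10 + 4 = 14.
Final offense level: 14.
Criminal history: 13 prior points → Category Moderate (10+).
Level 14 falls in the 10-16 band.
Grid: Level 10-16 × Category Moderate = 26-34 months.

26-34 months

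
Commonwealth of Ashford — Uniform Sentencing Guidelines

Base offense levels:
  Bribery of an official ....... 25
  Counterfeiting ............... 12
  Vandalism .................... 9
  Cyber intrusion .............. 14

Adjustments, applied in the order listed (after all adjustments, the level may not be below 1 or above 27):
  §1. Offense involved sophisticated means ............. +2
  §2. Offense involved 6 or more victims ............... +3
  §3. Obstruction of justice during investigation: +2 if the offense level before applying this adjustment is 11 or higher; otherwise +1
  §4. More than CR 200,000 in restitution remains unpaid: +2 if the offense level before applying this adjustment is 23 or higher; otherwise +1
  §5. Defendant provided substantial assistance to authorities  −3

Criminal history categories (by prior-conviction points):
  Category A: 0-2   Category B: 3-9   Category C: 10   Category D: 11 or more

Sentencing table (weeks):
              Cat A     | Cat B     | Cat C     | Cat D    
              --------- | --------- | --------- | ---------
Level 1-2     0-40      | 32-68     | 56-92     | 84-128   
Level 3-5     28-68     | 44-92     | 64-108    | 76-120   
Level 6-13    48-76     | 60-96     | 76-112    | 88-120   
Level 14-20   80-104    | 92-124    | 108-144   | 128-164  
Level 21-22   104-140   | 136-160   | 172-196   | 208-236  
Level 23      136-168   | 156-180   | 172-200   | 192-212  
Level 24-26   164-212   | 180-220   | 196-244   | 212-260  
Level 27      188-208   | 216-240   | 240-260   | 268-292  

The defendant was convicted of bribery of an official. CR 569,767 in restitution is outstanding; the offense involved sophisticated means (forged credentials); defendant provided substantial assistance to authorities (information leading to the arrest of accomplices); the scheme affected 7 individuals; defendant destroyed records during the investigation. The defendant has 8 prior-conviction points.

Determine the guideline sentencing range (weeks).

216-240 weeks

Base offense level for bribery of an official: 25.
§1 applies: 25 + 2 = 27.
§2 applies: 27 + 3 = 30.
§3 applies (level before this adjustment is 30 ≥ 11, so +2): 30 + 2 = 32.
§4 applies (level before this adjustment is 32 ≥ 23, so +2): 32 + 2 = 34.
§5 applies: 34 − 3 = 31.
Level 31 exceeds the maximum of 27; capped at 27.
Final offense level: 27.
Criminal history: 8 prior points → Category B (3-9).
Level 27 falls in the 27 band.
Grid: Level 27 × Category B = 216-240 weeks.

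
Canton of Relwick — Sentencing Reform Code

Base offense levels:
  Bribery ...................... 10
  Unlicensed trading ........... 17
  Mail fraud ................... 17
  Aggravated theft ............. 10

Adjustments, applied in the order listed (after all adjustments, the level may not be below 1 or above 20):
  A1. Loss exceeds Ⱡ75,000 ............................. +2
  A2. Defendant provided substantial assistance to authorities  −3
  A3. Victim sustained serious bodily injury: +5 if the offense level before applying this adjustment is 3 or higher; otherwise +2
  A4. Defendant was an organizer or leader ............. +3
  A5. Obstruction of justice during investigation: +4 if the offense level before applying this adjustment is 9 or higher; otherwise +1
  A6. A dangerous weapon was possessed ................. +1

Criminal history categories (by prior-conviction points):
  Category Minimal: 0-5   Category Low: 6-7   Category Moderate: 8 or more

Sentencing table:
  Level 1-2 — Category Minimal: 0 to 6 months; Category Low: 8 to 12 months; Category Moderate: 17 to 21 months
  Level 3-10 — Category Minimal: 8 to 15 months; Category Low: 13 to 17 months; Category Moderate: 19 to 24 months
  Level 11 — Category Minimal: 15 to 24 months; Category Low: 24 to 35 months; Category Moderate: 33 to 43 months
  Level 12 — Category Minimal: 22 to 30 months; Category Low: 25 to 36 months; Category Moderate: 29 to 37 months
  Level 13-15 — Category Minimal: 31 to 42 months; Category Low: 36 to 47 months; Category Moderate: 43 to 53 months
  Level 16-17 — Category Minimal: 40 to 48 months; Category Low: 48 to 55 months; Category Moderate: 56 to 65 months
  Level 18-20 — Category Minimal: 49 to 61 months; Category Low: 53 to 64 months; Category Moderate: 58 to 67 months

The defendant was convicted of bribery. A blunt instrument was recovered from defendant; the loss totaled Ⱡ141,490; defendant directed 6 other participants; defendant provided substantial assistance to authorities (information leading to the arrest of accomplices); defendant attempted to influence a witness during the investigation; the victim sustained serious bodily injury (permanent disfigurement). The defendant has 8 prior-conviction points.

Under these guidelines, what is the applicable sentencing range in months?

58-67 months

Base offense level for bribery: 10.
A1 applies: 10 + 2 = 12.
A2 applies: 12 − 3 = 9.
A3 applies (level before this adjustment is 9 ≥ 3, so +5): 9 + 5 = 14.
A4 applies: 14 + 3 = 17.
A5 applies (level before this adjustment is 17 ≥ 9, so +4): 17 + 4 = 21.
A6 applies: 21 + 1 = 22.
Level 22 exceeds the maximum of 20; capped at 20.
Final offense level: 20.
Criminal history: 8 prior points → Category Moderate (8+).
Level 20 falls in the 18-20 band.
Grid: Level 18-20 × Category Moderate = 58-67 months.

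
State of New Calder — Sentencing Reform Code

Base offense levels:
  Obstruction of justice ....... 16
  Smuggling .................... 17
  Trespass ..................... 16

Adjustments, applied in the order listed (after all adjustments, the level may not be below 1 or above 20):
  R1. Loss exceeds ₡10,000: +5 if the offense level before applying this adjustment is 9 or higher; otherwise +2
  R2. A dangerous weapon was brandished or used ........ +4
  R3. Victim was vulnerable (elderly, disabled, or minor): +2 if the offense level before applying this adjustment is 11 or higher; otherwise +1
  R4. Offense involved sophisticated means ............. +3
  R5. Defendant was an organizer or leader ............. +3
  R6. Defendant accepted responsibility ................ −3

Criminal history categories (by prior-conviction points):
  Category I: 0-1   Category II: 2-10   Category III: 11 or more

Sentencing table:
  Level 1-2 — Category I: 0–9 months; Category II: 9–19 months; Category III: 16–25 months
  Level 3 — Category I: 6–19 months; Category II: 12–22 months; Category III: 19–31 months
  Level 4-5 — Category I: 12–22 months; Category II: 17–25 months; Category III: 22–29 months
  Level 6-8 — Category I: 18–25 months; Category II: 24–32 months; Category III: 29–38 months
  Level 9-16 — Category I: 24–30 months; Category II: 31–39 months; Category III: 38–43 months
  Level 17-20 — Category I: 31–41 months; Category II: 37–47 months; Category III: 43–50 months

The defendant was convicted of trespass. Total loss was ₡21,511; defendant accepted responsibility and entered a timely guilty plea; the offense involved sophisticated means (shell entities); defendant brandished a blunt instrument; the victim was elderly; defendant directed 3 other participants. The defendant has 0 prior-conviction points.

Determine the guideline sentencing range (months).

Base offense level for trespass: 16.
R1 applies (level before this adjustment is 16 ≥ 9, so +5): 16 + 5 = 21.
R2 applies: 21 + 4 = 25.
R3 applies (level before this adjustment is 25 ≥ 11, so +2): 25 + 2 = 27.
R4 applies: 27 + 3 = 30.
R5 applies: 30 + 3 = 33.
R6 applies: 33 − 3 = 30.
Level 30 exceeds the maximum of 20; capped at 20.
Final offense level: 20.
Criminal history: 0 prior points → Category I (0-1).
Level 20 falls in the 17-20 band.
Grid: Level 17-20 × Category I = 31-41 months.

31-41 months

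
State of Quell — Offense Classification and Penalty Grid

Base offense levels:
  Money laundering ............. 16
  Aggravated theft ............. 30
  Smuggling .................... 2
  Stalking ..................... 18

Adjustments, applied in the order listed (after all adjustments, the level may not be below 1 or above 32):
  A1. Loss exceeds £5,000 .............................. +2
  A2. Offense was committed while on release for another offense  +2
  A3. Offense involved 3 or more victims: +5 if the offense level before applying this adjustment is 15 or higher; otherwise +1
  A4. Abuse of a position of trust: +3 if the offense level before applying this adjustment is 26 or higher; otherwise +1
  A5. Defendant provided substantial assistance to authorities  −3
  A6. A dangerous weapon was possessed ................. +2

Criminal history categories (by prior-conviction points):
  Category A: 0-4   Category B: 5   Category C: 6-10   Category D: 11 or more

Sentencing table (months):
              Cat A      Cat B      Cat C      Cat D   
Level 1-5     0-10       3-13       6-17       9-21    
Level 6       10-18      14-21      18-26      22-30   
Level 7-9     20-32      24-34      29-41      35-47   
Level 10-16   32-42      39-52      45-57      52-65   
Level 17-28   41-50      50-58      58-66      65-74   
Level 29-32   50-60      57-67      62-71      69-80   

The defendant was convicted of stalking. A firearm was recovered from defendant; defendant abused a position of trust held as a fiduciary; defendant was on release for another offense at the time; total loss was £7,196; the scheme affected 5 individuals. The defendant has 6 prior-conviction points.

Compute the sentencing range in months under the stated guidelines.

62-71 months

Base offense level for stalking: 18.
A1 applies: 18 + 2 = 20.
A2 applies: 20 + 2 = 22.
A3 applies (level before this adjustment is 22 ≥ 15, so +5): 22 + 5 = 27.
A4 applies (level before this adjustment is 27 ≥ 26, so +3): 27 + 3 = 30.
A5 does not apply.
A6 applies: 30 + 2 = 32.
Final offense level: 32.
Criminal history: 6 prior points → Category C (6-10).
Level 32 falls in the 29-32 band.
Grid: Level 29-32 × Category C = 62-71 months.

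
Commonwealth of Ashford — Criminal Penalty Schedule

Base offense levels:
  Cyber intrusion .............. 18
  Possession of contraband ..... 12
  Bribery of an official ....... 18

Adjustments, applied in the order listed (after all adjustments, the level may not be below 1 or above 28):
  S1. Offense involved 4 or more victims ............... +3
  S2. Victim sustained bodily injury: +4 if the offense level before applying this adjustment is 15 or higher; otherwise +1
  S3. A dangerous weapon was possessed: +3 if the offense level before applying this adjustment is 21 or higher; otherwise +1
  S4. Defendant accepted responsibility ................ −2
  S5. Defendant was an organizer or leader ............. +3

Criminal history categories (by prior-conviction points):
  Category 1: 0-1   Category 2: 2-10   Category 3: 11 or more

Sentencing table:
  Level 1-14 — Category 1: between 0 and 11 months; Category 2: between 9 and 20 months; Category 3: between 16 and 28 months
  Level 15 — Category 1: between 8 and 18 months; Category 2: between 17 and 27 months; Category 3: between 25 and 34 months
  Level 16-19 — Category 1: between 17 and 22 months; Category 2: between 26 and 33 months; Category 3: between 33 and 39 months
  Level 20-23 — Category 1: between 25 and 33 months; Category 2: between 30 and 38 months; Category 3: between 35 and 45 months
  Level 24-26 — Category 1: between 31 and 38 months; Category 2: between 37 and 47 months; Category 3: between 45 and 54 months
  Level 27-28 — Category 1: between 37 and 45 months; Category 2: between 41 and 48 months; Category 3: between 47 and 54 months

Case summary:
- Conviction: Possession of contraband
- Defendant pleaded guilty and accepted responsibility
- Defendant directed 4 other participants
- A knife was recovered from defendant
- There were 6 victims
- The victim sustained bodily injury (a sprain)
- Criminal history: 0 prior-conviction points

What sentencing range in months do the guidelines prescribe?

Base offense level for possession of contraband: 12.
S1 applies: 12 + 3 = 15.
S2 applies (level before this adjustment is 15 ≥ 15, so +4): 15 + 4 = 19.
S3 applies (level before this adjustment is 19 < 21, so +1): 19 + 1 = 20.
S4 applies: 20 − 2 = 18.
S5 applies: 18 + 3 = 21.
Final offense level: 21.
Criminal history: 0 prior points → Category 1 (0-1).
Level 21 falls in the 20-23 band.
Grid: Level 20-23 × Category 1 = 25-33 months.

25-33 months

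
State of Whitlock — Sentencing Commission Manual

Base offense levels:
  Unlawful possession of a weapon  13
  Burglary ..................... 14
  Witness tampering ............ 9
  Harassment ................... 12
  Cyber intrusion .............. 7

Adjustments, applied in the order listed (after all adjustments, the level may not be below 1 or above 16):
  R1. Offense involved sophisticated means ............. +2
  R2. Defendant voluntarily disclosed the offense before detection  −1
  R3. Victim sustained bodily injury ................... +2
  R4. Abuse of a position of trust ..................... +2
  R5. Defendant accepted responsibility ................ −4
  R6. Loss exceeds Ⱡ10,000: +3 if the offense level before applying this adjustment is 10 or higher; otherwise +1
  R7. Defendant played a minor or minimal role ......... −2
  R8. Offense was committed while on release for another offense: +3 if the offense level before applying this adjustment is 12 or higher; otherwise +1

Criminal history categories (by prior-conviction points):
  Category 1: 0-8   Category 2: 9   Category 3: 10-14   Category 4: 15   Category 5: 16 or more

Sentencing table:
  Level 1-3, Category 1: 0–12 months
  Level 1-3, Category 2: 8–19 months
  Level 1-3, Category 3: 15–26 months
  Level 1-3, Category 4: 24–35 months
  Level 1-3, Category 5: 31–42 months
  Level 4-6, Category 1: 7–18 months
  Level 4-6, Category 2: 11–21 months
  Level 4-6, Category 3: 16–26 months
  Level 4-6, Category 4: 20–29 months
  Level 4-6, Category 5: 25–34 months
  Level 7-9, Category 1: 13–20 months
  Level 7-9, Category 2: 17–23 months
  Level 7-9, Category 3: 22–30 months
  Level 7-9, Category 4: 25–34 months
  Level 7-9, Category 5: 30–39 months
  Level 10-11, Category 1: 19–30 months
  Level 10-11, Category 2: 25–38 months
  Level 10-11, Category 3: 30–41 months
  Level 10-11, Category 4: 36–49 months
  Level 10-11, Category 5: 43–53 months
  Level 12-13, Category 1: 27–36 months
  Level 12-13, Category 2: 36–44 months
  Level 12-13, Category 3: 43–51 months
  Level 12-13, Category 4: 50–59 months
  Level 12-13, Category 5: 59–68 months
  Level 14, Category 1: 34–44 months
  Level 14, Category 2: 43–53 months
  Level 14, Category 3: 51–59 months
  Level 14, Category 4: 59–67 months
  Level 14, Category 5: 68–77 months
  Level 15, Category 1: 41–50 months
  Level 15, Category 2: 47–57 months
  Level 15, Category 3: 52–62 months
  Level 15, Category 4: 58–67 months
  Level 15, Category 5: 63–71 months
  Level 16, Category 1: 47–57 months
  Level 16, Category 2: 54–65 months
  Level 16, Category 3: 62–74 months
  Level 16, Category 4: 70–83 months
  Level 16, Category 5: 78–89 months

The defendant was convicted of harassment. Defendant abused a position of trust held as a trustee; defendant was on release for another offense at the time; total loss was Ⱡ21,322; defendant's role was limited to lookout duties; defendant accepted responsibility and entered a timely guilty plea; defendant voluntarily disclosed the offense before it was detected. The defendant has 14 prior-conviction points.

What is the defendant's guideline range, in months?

Base offense level for harassment: 12.
R1 does not apply.
R2 applies: 12 − 1 = 11.
R4 applies: 11 + 2 = 13.
R5 applies: 13 − 4 = 9.
R6 applies (level before this adjustment is 9 < 10, so +1): 9 + 1 = 10.
R7 applies: 10 − 2 = 8.
R8 applies (level before this adjustment is 8 < 12, so +1): 8 + 1 = 9.
Final offense level: 9.
Criminal history: 14 prior points → Category 3 (10-14).
Level 9 falls in the 7-9 band.
Grid: Level 7-9 × Category 3 = 22-30 months.

22-30 months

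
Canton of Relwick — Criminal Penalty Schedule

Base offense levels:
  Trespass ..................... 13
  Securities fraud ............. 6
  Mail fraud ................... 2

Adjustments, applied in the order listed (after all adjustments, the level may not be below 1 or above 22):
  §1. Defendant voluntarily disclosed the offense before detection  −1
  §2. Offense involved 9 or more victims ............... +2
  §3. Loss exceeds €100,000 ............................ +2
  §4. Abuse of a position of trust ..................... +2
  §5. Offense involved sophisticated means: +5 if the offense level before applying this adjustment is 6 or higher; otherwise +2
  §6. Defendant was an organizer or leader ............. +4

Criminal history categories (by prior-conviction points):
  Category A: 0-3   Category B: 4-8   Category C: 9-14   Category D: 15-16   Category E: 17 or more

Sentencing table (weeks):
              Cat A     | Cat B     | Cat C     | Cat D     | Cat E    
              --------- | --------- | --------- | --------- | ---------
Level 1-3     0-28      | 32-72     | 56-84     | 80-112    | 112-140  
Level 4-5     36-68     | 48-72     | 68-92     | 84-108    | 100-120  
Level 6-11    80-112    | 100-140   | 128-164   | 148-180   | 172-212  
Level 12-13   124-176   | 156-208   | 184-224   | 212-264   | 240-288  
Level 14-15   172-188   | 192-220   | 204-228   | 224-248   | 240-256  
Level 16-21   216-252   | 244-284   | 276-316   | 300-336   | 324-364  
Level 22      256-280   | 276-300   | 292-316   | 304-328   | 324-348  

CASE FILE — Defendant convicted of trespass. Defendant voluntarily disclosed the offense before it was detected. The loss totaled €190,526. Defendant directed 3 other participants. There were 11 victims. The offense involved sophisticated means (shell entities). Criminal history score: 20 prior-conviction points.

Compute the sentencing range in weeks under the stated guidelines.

Base offense level for trespass: 13.
§1 applies: 13 − 1 = 12.
§2 applies: 12 + 2 = 14.
§3 applies: 14 + 2 = 16.
§5 applies (level before this adjustment is 16 ≥ 6, so +5): 16 + 5 = 21.
§6 applies: 21 + 4 = 25.
Level 25 exceeds the maximum of 22; capped at 22.
Final offense level: 22.
Criminal history: 20 prior points → Category E (17+).
Level 22 falls in the 22 band.
Grid: Level 22 × Category E = 324-348 weeks.

324-348 weeks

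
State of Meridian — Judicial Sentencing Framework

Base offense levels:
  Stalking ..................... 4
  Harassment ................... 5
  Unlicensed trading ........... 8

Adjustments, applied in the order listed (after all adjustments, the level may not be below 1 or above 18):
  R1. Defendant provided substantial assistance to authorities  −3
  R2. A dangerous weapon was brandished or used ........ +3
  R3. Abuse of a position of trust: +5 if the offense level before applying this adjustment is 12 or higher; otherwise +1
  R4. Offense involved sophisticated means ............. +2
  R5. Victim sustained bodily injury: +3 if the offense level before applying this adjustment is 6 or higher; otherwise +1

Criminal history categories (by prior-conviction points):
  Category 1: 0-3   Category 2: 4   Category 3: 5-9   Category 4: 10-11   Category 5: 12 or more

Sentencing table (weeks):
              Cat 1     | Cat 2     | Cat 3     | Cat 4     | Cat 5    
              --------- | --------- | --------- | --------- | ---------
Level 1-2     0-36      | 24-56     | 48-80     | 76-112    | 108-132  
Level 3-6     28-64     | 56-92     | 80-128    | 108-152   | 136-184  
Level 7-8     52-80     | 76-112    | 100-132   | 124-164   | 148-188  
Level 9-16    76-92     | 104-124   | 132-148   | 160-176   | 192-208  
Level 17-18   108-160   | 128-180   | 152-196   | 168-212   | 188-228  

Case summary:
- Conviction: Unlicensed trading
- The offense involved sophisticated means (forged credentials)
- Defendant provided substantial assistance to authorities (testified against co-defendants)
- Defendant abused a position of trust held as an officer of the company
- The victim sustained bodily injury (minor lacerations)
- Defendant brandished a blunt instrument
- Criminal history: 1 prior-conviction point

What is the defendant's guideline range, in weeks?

76-92 weeks

Base offense level for unlicensed trading: 8.
R1 applies: 8 − 3 = 5.
R2 applies: 5 + 3 = 8.
R3 applies (level before this adjustment is 8 < 12, so +1): 8 + 1 = 9.
R4 applies: 9 + 2 = 11.
R5 applies (level before this adjustment is 11 ≥ 6, so +3): 11 + 3 = 14.
Final offense level: 14.
Criminal history: 1 prior point → Category 1 (0-3).
Level 14 falls in the 9-16 band.
Grid: Level 9-16 × Category 1 = 76-92 weeks.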